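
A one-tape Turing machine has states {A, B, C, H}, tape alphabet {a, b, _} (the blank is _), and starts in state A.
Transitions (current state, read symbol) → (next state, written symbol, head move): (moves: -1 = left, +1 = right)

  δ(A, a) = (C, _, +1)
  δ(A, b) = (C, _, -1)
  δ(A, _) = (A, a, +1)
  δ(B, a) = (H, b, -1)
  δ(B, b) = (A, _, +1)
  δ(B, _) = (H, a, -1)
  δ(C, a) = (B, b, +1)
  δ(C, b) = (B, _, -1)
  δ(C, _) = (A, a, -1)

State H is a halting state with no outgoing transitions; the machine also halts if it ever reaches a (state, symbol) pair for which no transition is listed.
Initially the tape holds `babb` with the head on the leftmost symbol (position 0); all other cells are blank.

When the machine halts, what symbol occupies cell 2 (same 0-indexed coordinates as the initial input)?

a

state=A head=0 tape=__[b]abb   (A,b)→(C,_,-1)
state=C head=-1 tape=_[_]_abb   (C,_)→(A,a,-1)
state=A head=-2 tape=[_]a_abb   (A,_)→(A,a,+1)
state=A head=-1 tape=a[a]_abb   (A,a)→(C,_,+1)
state=C head=0 tape=a_[_]abb   (C,_)→(A,a,-1)
state=A head=-1 tape=a[_]aabb   (A,_)→(A,a,+1)
state=A head=0 tape=aa[a]abb   (A,a)→(C,_,+1)
state=C head=1 tape=aa_[a]bb   (C,a)→(B,b,+1)
state=B head=2 tape=aa_b[b]b   (B,b)→(A,_,+1)
state=A head=3 tape=aa_b_[b]   (A,b)→(C,_,-1)
state=C head=2 tape=aa_b[_]_   (C,_)→(A,a,-1)
state=A head=1 tape=aa_[b]a_   (A,b)→(C,_,-1)
state=C head=0 tape=aa[_]_a_   (C,_)→(A,a,-1)
state=A head=-1 tape=a[a]a_a_   (A,a)→(C,_,+1)
state=C head=0 tape=a_[a]_a_   (C,a)→(B,b,+1)
state=B head=1 tape=a_b[_]a_   (B,_)→(H,a,-1)
state=H head=0 tape=a_[b]aa_
Cell 2 holds a when M halts.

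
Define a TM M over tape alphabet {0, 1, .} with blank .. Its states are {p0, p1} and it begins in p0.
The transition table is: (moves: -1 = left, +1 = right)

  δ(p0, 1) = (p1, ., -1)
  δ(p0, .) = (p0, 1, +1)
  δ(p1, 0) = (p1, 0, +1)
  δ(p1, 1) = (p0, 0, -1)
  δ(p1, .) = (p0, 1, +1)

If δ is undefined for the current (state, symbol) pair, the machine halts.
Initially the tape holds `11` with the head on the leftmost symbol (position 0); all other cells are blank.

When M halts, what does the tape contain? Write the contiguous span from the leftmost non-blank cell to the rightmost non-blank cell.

110

state=p0 head=0 tape=..[1]1   (p0,1)→(p1,.,-1)
state=p1 head=-1 tape=.[.].1   (p1,.)→(p0,1,+1)
state=p0 head=0 tape=.1[.]1   (p0,.)→(p0,1,+1)
state=p0 head=1 tape=.11[1]   (p0,1)→(p1,.,-1)
state=p1 head=0 tape=.1[1].   (p1,1)→(p0,0,-1)
state=p0 head=-1 tape=.[1]0.   (p0,1)→(p1,.,-1)
state=p1 head=-2 tape=[.].0.   (p1,.)→(p0,1,+1)
state=p0 head=-1 tape=1[.]0.   (p0,.)→(p0,1,+1)
state=p0 head=0 tape=11[0].
The non-blank tape span at halt is 110.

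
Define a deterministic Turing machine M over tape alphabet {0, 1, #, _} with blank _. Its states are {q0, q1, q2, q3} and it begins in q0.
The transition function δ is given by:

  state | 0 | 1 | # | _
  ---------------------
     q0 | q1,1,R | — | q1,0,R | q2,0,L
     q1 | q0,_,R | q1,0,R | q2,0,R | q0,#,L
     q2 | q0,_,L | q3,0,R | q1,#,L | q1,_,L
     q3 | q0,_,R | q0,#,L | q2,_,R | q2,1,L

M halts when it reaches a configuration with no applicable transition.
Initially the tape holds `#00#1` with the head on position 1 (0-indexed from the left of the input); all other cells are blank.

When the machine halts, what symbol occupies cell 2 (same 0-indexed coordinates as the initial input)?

_

state=q0 head=1 tape=#[0]0#1__   (q0,0)→(q1,1,R)
state=q1 head=2 tape=#1[0]#1__   (q1,0)→(q0,_,R)
state=q0 head=3 tape=#1_[#]1__   (q0,#)→(q1,0,R)
state=q1 head=4 tape=#1_0[1]__   (q1,1)→(q1,0,R)
state=q1 head=5 tape=#1_00[_]_   (q1,_)→(q0,#,L)
state=q0 head=4 tape=#1_0[0]#_   (q0,0)→(q1,1,R)
state=q1 head=5 tape=#1_01[#]_   (q1,#)→(q2,0,R)
state=q2 head=6 tape=#1_010[_]   (q2,_)→(q1,_,L)
state=q1 head=5 tape=#1_01[0]_   (q1,0)→(q0,_,R)
state=q0 head=6 tape=#1_01_[_]   (q0,_)→(q2,0,L)
state=q2 head=5 tape=#1_01[_]0   (q2,_)→(q1,_,L)
state=q1 head=4 tape=#1_0[1]_0   (q1,1)→(q1,0,R)
state=q1 head=5 tape=#1_00[_]0   (q1,_)→(q0,#,L)
state=q0 head=4 tape=#1_0[0]#0   (q0,0)→(q1,1,R)
state=q1 head=5 tape=#1_01[#]0   (q1,#)→(q2,0,R)
state=q2 head=6 tape=#1_010[0]   (q2,0)→(q0,_,L)
state=q0 head=5 tape=#1_01[0]_   (q0,0)→(q1,1,R)
state=q1 head=6 tape=#1_011[_]   (q1,_)→(q0,#,L)
state=q0 head=5 tape=#1_01[1]#
Cell 2 holds _ when M halts.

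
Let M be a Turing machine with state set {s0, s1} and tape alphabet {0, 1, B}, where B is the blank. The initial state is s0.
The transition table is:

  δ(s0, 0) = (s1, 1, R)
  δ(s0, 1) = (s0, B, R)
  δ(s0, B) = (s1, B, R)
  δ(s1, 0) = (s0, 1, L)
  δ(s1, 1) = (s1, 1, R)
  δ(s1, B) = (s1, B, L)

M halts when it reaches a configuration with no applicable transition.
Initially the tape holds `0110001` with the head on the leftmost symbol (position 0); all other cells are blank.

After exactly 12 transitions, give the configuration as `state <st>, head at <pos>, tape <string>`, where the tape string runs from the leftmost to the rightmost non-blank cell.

s0 | [0]110001BB   read 0 → write 1, move R, go to s1
s1 | 1[1]10001BB   read 1 → write 1, move R, go to s1
s1 | 11[1]0001BB   read 1 → write 1, move R, go to s1
s1 | 111[0]001BB   read 0 → write 1, move L, go to s0
s0 | 11[1]1001BB   read 1 → write B, move R, go to s0
s0 | 11B[1]001BB   read 1 → write B, move R, go to s0
s0 | 11BB[0]01BB   read 0 → write 1, move R, go to s1
s1 | 11BB1[0]1BB   read 0 → write 1, move L, go to s0
s0 | 11BB[1]11BB   read 1 → write B, move R, go to s0
s0 | 11BBB[1]1BB   read 1 → write B, move R, go to s0
s0 | 11BBBB[1]BB   read 1 → write B, move R, go to s0
s0 | 11BBBBB[B]B   read B → write B, move R, go to s1
s1 | 11BBBBBB[B]
After 12 steps: state s1, head at 8, tape 11.

state s1, head at 8, tape 11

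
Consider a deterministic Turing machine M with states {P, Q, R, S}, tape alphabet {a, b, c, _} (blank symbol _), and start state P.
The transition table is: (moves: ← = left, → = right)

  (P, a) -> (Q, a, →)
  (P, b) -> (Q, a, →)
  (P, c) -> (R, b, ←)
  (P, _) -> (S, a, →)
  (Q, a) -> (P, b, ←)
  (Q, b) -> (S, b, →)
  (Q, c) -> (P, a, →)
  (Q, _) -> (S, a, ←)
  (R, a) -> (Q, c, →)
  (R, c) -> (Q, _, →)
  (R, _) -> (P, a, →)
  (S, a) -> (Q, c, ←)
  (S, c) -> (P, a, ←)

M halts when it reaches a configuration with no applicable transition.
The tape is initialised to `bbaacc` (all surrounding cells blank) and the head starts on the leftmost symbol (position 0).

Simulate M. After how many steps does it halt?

P | [b]baacc_   read b → write a, move →, go to Q
Q | a[b]aacc_   read b → write b, move →, go to S
S | ab[a]acc_   read a → write c, move ←, go to Q
Q | a[b]cacc_   read b → write b, move →, go to S
S | ab[c]acc_   read c → write a, move ←, go to P
P | a[b]aacc_   read b → write a, move →, go to Q
Q | aa[a]acc_   read a → write b, move ←, go to P
P | a[a]bacc_   read a → write a, move →, go to Q
Q | aa[b]acc_   read b → write b, move →, go to S
S | aab[a]cc_   read a → write c, move ←, go to Q
Q | aa[b]ccc_   read b → write b, move →, go to S
S | aab[c]cc_   read c → write a, move ←, go to P
P | aa[b]acc_   read b → write a, move →, go to Q
Q | aaa[a]cc_   read a → write b, move ←, go to P
P | aa[a]bcc_   read a → write a, move →, go to Q
Q | aaa[b]cc_   read b → write b, move →, go to S
S | aaab[c]c_   read c → write a, move ←, go to P
P | aaa[b]ac_   read b → write a, move →, go to Q
Q | aaaa[a]c_   read a → write b, move ←, go to P
P | aaa[a]bc_   read a → write a, move →, go to Q
Q | aaaa[b]c_   read b → write b, move →, go to S
S | aaaab[c]_   read c → write a, move ←, go to P
P | aaaa[b]a_   read b → write a, move →, go to Q
Q | aaaaa[a]_   read a → write b, move ←, go to P
P | aaaa[a]b_   read a → write a, move →, go to Q
Q | aaaaa[b]_   read b → write b, move →, go to S
S | aaaaab[_]
M halts after 26 transitions.

26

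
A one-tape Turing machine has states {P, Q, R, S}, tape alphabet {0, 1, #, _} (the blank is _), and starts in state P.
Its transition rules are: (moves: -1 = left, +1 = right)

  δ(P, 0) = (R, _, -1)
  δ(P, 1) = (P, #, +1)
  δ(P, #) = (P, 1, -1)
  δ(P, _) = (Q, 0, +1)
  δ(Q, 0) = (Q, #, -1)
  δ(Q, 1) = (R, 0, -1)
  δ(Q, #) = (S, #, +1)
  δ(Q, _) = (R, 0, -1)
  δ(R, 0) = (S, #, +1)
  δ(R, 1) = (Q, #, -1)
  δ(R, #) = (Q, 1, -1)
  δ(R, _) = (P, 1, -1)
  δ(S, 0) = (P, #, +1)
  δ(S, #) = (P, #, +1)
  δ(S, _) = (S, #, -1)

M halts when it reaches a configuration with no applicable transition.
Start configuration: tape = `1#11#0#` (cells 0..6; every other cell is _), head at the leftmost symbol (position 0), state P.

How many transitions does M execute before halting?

28

P | __[1]#11#0#   read 1 → write #, move +1, go to P
P | __#[#]11#0#   read # → write 1, move -1, go to P
P | __[#]111#0#   read # → write 1, move -1, go to P
P | _[_]1111#0#   read _ → write 0, move +1, go to Q
Q | _0[1]111#0#   read 1 → write 0, move -1, go to R
R | _[0]0111#0#   read 0 → write #, move +1, go to S
S | _#[0]111#0#   read 0 → write #, move +1, go to P
P | _##[1]11#0#   read 1 → write #, move +1, go to P
P | _###[1]1#0#   read 1 → write #, move +1, go to P
P | _####[1]#0#   read 1 → write #, move +1, go to P
P | _#####[#]0#   read # → write 1, move -1, go to P
P | _####[#]10#   read # → write 1, move -1, go to P
P | _###[#]110#   read # → write 1, move -1, go to P
P | _##[#]1110#   read # → write 1, move -1, go to P
P | _#[#]11110#   read # → write 1, move -1, go to P
P | _[#]111110#   read # → write 1, move -1, go to P
P | [_]1111110#   read _ → write 0, move +1, go to Q
Q | 0[1]111110#   read 1 → write 0, move -1, go to R
R | [0]0111110#   read 0 → write #, move +1, go to S
S | #[0]111110#   read 0 → write #, move +1, go to P
P | ##[1]11110#   read 1 → write #, move +1, go to P
P | ###[1]1110#   read 1 → write #, move +1, go to P
P | ####[1]110#   read 1 → write #, move +1, go to P
P | #####[1]10#   read 1 → write #, move +1, go to P
P | ######[1]0#   read 1 → write #, move +1, go to P
P | #######[0]#   read 0 → write _, move -1, go to R
R | ######[#]_#   read # → write 1, move -1, go to Q
Q | #####[#]1_#   read # → write #, move +1, go to S
S | ######[1]_#
M halts after 28 transitions.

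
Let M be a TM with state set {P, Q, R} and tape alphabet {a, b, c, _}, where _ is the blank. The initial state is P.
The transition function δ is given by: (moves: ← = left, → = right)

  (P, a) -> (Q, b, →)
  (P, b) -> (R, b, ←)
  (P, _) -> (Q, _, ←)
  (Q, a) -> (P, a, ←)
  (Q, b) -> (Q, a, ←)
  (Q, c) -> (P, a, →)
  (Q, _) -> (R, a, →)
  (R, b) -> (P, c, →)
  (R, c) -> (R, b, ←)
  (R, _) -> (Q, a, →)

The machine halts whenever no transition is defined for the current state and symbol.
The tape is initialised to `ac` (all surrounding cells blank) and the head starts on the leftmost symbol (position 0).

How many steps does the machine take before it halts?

15

P | ___[a]c_   read a → write b, move →, go to Q
Q | ___b[c]_   read c → write a, move →, go to P
P | ___ba[_]   read _ → write _, move ←, go to Q
Q | ___b[a]_   read a → write a, move ←, go to P
P | ___[b]a_   read b → write b, move ←, go to R
R | __[_]ba_   read _ → write a, move →, go to Q
Q | __a[b]a_   read b → write a, move ←, go to Q
Q | __[a]aa_   read a → write a, move ←, go to P
P | _[_]aaa_   read _ → write _, move ←, go to Q
Q | [_]_aaa_   read _ → write a, move →, go to R
R | a[_]aaa_   read _ → write a, move →, go to Q
Q | aa[a]aa_   read a → write a, move ←, go to P
P | a[a]aaa_   read a → write b, move →, go to Q
Q | ab[a]aa_   read a → write a, move ←, go to P
P | a[b]aaa_   read b → write b, move ←, go to R
R | [a]baaa_
M halts after 15 transitions.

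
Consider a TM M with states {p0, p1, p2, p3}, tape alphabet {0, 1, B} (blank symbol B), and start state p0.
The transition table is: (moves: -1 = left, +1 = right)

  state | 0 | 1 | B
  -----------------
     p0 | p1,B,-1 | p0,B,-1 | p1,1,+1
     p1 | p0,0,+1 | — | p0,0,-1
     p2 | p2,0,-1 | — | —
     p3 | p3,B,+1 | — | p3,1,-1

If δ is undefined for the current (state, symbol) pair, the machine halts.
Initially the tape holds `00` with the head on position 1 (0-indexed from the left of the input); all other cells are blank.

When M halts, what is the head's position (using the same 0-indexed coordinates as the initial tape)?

-2

p0 | BB0[0]B   read 0 → write B, move -1, go to p1
p1 | BB[0]BB   read 0 → write 0, move +1, go to p0
p0 | BB0[B]B   read B → write 1, move +1, go to p1
p1 | BB01[B]   read B → write 0, move -1, go to p0
p0 | BB0[1]0   read 1 → write B, move -1, go to p0
p0 | BB[0]B0   read 0 → write B, move -1, go to p1
p1 | B[B]BB0   read B → write 0, move -1, go to p0
p0 | [B]0BB0   read B → write 1, move +1, go to p1
p1 | 1[0]BB0   read 0 → write 0, move +1, go to p0
p0 | 10[B]B0   read B → write 1, move +1, go to p1
p1 | 101[B]0   read B → write 0, move -1, go to p0
p0 | 10[1]00   read 1 → write B, move -1, go to p0
p0 | 1[0]B00   read 0 → write B, move -1, go to p1
p1 | [1]BB00
At halt the head is at cell -2.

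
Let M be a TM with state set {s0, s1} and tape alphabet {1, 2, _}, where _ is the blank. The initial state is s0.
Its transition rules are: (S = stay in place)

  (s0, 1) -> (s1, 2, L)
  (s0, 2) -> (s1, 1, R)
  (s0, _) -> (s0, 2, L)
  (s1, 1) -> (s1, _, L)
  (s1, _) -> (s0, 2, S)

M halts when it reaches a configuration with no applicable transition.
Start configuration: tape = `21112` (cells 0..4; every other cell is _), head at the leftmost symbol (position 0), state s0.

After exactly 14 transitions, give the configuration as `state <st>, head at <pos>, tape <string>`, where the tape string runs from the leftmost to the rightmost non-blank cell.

state=s0 head=0 tape=__[2]1112   (s0,2)→(s1,1,R)
state=s1 head=1 tape=__1[1]112   (s1,1)→(s1,_,L)
state=s1 head=0 tape=__[1]_112   (s1,1)→(s1,_,L)
state=s1 head=-1 tape=_[_]__112   (s1,_)→(s0,2,S)
state=s0 head=-1 tape=_[2]__112   (s0,2)→(s1,1,R)
state=s1 head=0 tape=_1[_]_112   (s1,_)→(s0,2,S)
state=s0 head=0 tape=_1[2]_112   (s0,2)→(s1,1,R)
state=s1 head=1 tape=_11[_]112   (s1,_)→(s0,2,S)
state=s0 head=1 tape=_11[2]112   (s0,2)→(s1,1,R)
state=s1 head=2 tape=_111[1]12   (s1,1)→(s1,_,L)
state=s1 head=1 tape=_11[1]_12   (s1,1)→(s1,_,L)
state=s1 head=0 tape=_1[1]__12   (s1,1)→(s1,_,L)
state=s1 head=-1 tape=_[1]___12   (s1,1)→(s1,_,L)
state=s1 head=-2 tape=[_]____12   (s1,_)→(s0,2,S)
state=s0 head=-2 tape=[2]____12
After 14 steps: state s0, head at -2, tape 2____12.

state s0, head at -2, tape 2____12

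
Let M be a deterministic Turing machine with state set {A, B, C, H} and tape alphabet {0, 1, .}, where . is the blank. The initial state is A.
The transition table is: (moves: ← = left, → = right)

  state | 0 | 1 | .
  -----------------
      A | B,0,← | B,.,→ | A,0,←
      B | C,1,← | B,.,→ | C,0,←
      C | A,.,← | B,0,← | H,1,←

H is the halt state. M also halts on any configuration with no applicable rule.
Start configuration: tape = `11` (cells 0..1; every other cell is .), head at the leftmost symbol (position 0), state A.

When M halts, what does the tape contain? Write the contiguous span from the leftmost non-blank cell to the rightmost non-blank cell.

state=A head=0 tape=[1]1.   (A,1)→(B,.,→)
state=B head=1 tape=.[1].   (B,1)→(B,.,→)
state=B head=2 tape=..[.]   (B,.)→(C,0,←)
state=C head=1 tape=.[.]0   (C,.)→(H,1,←)
state=H head=0 tape=[.]10
The non-blank tape span at halt is 10.

10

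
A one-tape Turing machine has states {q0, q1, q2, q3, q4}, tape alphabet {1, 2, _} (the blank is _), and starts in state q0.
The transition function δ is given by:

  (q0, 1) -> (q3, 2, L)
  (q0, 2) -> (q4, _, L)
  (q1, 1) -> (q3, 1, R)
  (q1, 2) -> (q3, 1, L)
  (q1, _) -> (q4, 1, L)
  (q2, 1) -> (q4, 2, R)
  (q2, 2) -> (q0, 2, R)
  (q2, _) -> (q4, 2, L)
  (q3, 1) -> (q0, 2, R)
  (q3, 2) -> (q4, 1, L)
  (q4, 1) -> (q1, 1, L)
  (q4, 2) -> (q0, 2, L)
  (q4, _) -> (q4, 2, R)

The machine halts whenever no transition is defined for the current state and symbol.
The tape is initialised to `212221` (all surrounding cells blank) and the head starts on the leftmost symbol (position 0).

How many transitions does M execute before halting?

9

q0 | ___[2]12221   read 2 → write _, move L, go to q4
q4 | __[_]_12221   read _ → write 2, move R, go to q4
q4 | __2[_]12221   read _ → write 2, move R, go to q4
q4 | __22[1]2221   read 1 → write 1, move L, go to q1
q1 | __2[2]12221   read 2 → write 1, move L, go to q3
q3 | __[2]112221   read 2 → write 1, move L, go to q4
q4 | _[_]1112221   read _ → write 2, move R, go to q4
q4 | _2[1]112221   read 1 → write 1, move L, go to q1
q1 | _[2]1112221   read 2 → write 1, move L, go to q3
q3 | [_]11112221
M halts after 9 transitions.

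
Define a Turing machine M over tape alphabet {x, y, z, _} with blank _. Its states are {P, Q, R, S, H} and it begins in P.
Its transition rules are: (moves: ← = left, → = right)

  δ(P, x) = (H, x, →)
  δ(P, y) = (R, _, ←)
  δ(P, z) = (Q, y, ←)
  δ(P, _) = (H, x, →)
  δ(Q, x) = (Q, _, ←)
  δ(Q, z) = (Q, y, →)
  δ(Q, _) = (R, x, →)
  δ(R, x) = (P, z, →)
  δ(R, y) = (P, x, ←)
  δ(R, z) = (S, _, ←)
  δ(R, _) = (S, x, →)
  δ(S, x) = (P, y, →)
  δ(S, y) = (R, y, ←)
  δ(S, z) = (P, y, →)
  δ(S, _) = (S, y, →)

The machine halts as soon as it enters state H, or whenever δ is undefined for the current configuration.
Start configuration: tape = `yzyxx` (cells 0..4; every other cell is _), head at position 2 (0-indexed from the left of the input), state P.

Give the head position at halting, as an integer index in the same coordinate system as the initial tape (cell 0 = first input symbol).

state=P head=2 tape=__yz[y]xx_   (P,y)→(R,_,←)
state=R head=1 tape=__y[z]_xx_   (R,z)→(S,_,←)
state=S head=0 tape=__[y]__xx_   (S,y)→(R,y,←)
state=R head=-1 tape=_[_]y__xx_   (R,_)→(S,x,→)
state=S head=0 tape=_x[y]__xx_   (S,y)→(R,y,←)
state=R head=-1 tape=_[x]y__xx_   (R,x)→(P,z,→)
state=P head=0 tape=_z[y]__xx_   (P,y)→(R,_,←)
state=R head=-1 tape=_[z]___xx_   (R,z)→(S,_,←)
state=S head=-2 tape=[_]____xx_   (S,_)→(S,y,→)
state=S head=-1 tape=y[_]___xx_   (S,_)→(S,y,→)
state=S head=0 tape=yy[_]__xx_   (S,_)→(S,y,→)
state=S head=1 tape=yyy[_]_xx_   (S,_)→(S,y,→)
state=S head=2 tape=yyyy[_]xx_   (S,_)→(S,y,→)
state=S head=3 tape=yyyyy[x]x_   (S,x)→(P,y,→)
state=P head=4 tape=yyyyyy[x]_   (P,x)→(H,x,→)
state=H head=5 tape=yyyyyyx[_]
At halt the head is at cell 5.

5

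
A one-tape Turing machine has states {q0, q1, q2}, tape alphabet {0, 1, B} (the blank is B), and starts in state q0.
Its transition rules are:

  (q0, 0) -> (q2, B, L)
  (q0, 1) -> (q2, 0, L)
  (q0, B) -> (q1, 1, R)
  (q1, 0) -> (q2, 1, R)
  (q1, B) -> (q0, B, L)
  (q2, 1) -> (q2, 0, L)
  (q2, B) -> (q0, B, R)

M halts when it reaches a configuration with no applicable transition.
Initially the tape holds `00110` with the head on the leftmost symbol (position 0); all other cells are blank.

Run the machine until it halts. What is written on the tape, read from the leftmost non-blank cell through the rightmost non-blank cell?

q0 | B[0]0110   read 0 → write B, move L, go to q2
q2 | [B]B0110   read B → write B, move R, go to q0
q0 | B[B]0110   read B → write 1, move R, go to q1
q1 | B1[0]110   read 0 → write 1, move R, go to q2
q2 | B11[1]10   read 1 → write 0, move L, go to q2
q2 | B1[1]010   read 1 → write 0, move L, go to q2
q2 | B[1]0010   read 1 → write 0, move L, go to q2
q2 | [B]00010   read B → write B, move R, go to q0
q0 | B[0]0010   read 0 → write B, move L, go to q2
q2 | [B]B0010   read B → write B, move R, go to q0
q0 | B[B]0010   read B → write 1, move R, go to q1
q1 | B1[0]010   read 0 → write 1, move R, go to q2
q2 | B11[0]10
The non-blank tape span at halt is 11010.

11010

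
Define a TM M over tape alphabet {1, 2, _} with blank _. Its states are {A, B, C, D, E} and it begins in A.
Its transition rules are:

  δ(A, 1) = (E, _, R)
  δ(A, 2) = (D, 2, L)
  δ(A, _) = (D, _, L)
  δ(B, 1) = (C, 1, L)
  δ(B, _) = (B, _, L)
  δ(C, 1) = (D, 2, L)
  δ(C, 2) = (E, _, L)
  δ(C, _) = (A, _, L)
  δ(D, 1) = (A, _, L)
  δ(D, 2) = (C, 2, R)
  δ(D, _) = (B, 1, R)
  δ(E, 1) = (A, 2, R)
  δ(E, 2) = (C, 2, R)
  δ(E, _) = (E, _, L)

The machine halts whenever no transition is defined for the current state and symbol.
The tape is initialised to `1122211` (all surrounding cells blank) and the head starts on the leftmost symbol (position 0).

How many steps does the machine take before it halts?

A | [1]122211   read 1 → write _, move R, go to E
E | _[1]22211   read 1 → write 2, move R, go to A
A | _2[2]2211   read 2 → write 2, move L, go to D
D | _[2]22211   read 2 → write 2, move R, go to C
C | _2[2]2211   read 2 → write _, move L, go to E
E | _[2]_2211   read 2 → write 2, move R, go to C
C | _2[_]2211   read _ → write _, move L, go to A
A | _[2]_2211   read 2 → write 2, move L, go to D
D | [_]2_2211   read _ → write 1, move R, go to B
B | 1[2]_2211
M halts after 9 transitions.

9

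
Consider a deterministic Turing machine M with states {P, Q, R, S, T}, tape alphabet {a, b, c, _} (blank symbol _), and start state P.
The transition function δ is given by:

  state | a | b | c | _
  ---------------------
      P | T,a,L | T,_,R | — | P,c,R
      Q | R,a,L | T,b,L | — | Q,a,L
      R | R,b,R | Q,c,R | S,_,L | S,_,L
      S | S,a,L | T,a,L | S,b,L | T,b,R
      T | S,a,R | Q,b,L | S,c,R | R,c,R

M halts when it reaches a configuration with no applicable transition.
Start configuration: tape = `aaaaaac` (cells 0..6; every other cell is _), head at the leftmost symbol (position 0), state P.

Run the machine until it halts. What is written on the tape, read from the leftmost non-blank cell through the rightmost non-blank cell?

cbbbbba

state=P head=0 tape=_[a]aaaaac   (P,a)→(T,a,L)
state=T head=-1 tape=[_]aaaaaac   (T,_)→(R,c,R)
state=R head=0 tape=c[a]aaaaac   (R,a)→(R,b,R)
state=R head=1 tape=cb[a]aaaac   (R,a)→(R,b,R)
state=R head=2 tape=cbb[a]aaac   (R,a)→(R,b,R)
state=R head=3 tape=cbbb[a]aac   (R,a)→(R,b,R)
state=R head=4 tape=cbbbb[a]ac   (R,a)→(R,b,R)
state=R head=5 tape=cbbbbb[a]c   (R,a)→(R,b,R)
state=R head=6 tape=cbbbbbb[c]   (R,c)→(S,_,L)
state=S head=5 tape=cbbbbb[b]_   (S,b)→(T,a,L)
state=T head=4 tape=cbbbb[b]a_   (T,b)→(Q,b,L)
state=Q head=3 tape=cbbb[b]ba_   (Q,b)→(T,b,L)
state=T head=2 tape=cbb[b]bba_   (T,b)→(Q,b,L)
state=Q head=1 tape=cb[b]bbba_   (Q,b)→(T,b,L)
state=T head=0 tape=c[b]bbbba_   (T,b)→(Q,b,L)
state=Q head=-1 tape=[c]bbbbba_
The non-blank tape span at halt is cbbbbba.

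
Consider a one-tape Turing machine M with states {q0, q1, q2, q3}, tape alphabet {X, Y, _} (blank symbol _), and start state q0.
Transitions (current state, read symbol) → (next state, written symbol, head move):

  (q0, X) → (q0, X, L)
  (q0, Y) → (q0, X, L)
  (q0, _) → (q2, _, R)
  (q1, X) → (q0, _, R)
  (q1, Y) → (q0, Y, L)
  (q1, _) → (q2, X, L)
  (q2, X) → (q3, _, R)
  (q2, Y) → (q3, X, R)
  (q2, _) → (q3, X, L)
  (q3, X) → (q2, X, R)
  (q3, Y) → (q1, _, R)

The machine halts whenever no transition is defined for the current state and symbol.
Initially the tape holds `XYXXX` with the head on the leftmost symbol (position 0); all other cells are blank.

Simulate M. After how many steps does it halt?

state=q0 head=0 tape=_[X]YXXX__   (q0,X)→(q0,X,L)
state=q0 head=-1 tape=[_]XYXXX__   (q0,_)→(q2,_,R)
state=q2 head=0 tape=_[X]YXXX__   (q2,X)→(q3,_,R)
state=q3 head=1 tape=__[Y]XXX__   (q3,Y)→(q1,_,R)
state=q1 head=2 tape=___[X]XX__   (q1,X)→(q0,_,R)
state=q0 head=3 tape=____[X]X__   (q0,X)→(q0,X,L)
state=q0 head=2 tape=___[_]XX__   (q0,_)→(q2,_,R)
state=q2 head=3 tape=____[X]X__   (q2,X)→(q3,_,R)
state=q3 head=4 tape=_____[X]__   (q3,X)→(q2,X,R)
state=q2 head=5 tape=_____X[_]_   (q2,_)→(q3,X,L)
state=q3 head=4 tape=_____[X]X_   (q3,X)→(q2,X,R)
state=q2 head=5 tape=_____X[X]_   (q2,X)→(q3,_,R)
state=q3 head=6 tape=_____X_[_]
M halts after 12 transitions.

12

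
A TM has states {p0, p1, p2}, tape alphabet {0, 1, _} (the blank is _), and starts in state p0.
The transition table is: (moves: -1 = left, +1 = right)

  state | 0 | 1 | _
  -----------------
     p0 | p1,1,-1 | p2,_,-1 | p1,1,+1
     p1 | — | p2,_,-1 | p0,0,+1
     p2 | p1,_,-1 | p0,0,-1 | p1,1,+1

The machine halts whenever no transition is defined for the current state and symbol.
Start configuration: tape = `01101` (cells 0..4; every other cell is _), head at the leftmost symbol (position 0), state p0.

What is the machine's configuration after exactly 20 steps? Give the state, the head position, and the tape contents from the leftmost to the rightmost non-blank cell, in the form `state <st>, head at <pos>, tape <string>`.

p0 | ___[0]1101   read 0 → write 1, move -1, go to p1
p1 | __[_]11101   read _ → write 0, move +1, go to p0
p0 | __0[1]1101   read 1 → write _, move -1, go to p2
p2 | __[0]_1101   read 0 → write _, move -1, go to p1
p1 | _[_]__1101   read _ → write 0, move +1, go to p0
p0 | _0[_]_1101   read _ → write 1, move +1, go to p1
p1 | _01[_]1101   read _ → write 0, move +1, go to p0
p0 | _010[1]101   read 1 → write _, move -1, go to p2
p2 | _01[0]_101   read 0 → write _, move -1, go to p1
p1 | _0[1]__101   read 1 → write _, move -1, go to p2
p2 | _[0]___101   read 0 → write _, move -1, go to p1
p1 | [_]____101   read _ → write 0, move +1, go to p0
p0 | 0[_]___101   read _ → write 1, move +1, go to p1
p1 | 01[_]__101   read _ → write 0, move +1, go to p0
p0 | 010[_]_101   read _ → write 1, move +1, go to p1
p1 | 0101[_]101   read _ → write 0, move +1, go to p0
p0 | 01010[1]01   read 1 → write _, move -1, go to p2
p2 | 0101[0]_01   read 0 → write _, move -1, go to p1
p1 | 010[1]__01   read 1 → write _, move -1, go to p2
p2 | 01[0]___01   read 0 → write _, move -1, go to p1
p1 | 0[1]____01
After 20 steps: state p1, head at -2, tape 01____01.

state p1, head at -2, tape 01____01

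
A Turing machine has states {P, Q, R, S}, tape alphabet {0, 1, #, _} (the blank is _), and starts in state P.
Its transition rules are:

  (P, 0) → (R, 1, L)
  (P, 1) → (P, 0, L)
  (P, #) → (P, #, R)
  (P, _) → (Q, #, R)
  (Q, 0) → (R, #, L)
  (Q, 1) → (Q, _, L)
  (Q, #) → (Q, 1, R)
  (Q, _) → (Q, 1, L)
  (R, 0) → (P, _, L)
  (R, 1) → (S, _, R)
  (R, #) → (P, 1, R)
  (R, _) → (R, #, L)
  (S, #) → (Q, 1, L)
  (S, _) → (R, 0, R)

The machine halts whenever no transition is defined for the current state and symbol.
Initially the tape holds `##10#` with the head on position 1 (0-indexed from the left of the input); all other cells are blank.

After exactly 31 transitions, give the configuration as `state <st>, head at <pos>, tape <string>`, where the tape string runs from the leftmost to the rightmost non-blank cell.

state=P head=1 tape=___#[#]10#   (P,#)→(P,#,R)
state=P head=2 tape=___##[1]0#   (P,1)→(P,0,L)
state=P head=1 tape=___#[#]00#   (P,#)→(P,#,R)
state=P head=2 tape=___##[0]0#   (P,0)→(R,1,L)
state=R head=1 tape=___#[#]10#   (R,#)→(P,1,R)
state=P head=2 tape=___#1[1]0#   (P,1)→(P,0,L)
state=P head=1 tape=___#[1]00#   (P,1)→(P,0,L)
state=P head=0 tape=___[#]000#   (P,#)→(P,#,R)
state=P head=1 tape=___#[0]00#   (P,0)→(R,1,L)
state=R head=0 tape=___[#]100#   (R,#)→(P,1,R)
state=P head=1 tape=___1[1]00#   (P,1)→(P,0,L)
state=P head=0 tape=___[1]000#   (P,1)→(P,0,L)
state=P head=-1 tape=__[_]0000#   (P,_)→(Q,#,R)
state=Q head=0 tape=__#[0]000#   (Q,0)→(R,#,L)
state=R head=-1 tape=__[#]#000#   (R,#)→(P,1,R)
state=P head=0 tape=__1[#]000#   (P,#)→(P,#,R)
state=P head=1 tape=__1#[0]00#   (P,0)→(R,1,L)
state=R head=0 tape=__1[#]100#   (R,#)→(P,1,R)
state=P head=1 tape=__11[1]00#   (P,1)→(P,0,L)
state=P head=0 tape=__1[1]000#   (P,1)→(P,0,L)
state=P head=-1 tape=__[1]0000#   (P,1)→(P,0,L)
state=P head=-2 tape=_[_]00000#   (P,_)→(Q,#,R)
state=Q head=-1 tape=_#[0]0000#   (Q,0)→(R,#,L)
state=R head=-2 tape=_[#]#0000#   (R,#)→(P,1,R)
state=P head=-1 tape=_1[#]0000#   (P,#)→(P,#,R)
state=P head=0 tape=_1#[0]000#   (P,0)→(R,1,L)
state=R head=-1 tape=_1[#]1000#   (R,#)→(P,1,R)
state=P head=0 tape=_11[1]000#   (P,1)→(P,0,L)
state=P head=-1 tape=_1[1]0000#   (P,1)→(P,0,L)
state=P head=-2 tape=_[1]00000#   (P,1)→(P,0,L)
state=P head=-3 tape=[_]000000#   (P,_)→(Q,#,R)
state=Q head=-2 tape=#[0]00000#
After 31 steps: state Q, head at -2, tape #000000#.

state Q, head at -2, tape #000000#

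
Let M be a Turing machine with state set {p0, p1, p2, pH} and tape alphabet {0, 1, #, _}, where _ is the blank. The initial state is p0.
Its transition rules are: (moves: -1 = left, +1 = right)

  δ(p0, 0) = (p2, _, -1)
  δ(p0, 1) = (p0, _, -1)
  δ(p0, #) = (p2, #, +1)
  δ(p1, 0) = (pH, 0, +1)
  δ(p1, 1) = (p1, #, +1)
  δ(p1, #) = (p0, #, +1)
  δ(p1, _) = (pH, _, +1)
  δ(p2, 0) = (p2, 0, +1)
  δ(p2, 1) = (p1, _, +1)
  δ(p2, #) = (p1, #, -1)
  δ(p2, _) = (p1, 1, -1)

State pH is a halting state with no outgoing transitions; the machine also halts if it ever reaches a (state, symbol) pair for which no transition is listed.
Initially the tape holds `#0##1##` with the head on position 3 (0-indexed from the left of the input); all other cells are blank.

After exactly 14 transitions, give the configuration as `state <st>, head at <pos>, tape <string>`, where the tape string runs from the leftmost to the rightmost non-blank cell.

state p0, head at 7, tape #0##_##1

state=p0 head=3 tape=#0#[#]1##_   (p0,#)→(p2,#,+1)
state=p2 head=4 tape=#0##[1]##_   (p2,1)→(p1,_,+1)
state=p1 head=5 tape=#0##_[#]#_   (p1,#)→(p0,#,+1)
state=p0 head=6 tape=#0##_#[#]_   (p0,#)→(p2,#,+1)
state=p2 head=7 tape=#0##_##[_]   (p2,_)→(p1,1,-1)
state=p1 head=6 tape=#0##_#[#]1   (p1,#)→(p0,#,+1)
state=p0 head=7 tape=#0##_##[1]   (p0,1)→(p0,_,-1)
state=p0 head=6 tape=#0##_#[#]_   (p0,#)→(p2,#,+1)
state=p2 head=7 tape=#0##_##[_]   (p2,_)→(p1,1,-1)
state=p1 head=6 tape=#0##_#[#]1   (p1,#)→(p0,#,+1)
state=p0 head=7 tape=#0##_##[1]   (p0,1)→(p0,_,-1)
state=p0 head=6 tape=#0##_#[#]_   (p0,#)→(p2,#,+1)
state=p2 head=7 tape=#0##_##[_]   (p2,_)→(p1,1,-1)
state=p1 head=6 tape=#0##_#[#]1   (p1,#)→(p0,#,+1)
state=p0 head=7 tape=#0##_##[1]
After 14 steps: state p0, head at 7, tape #0##_##1.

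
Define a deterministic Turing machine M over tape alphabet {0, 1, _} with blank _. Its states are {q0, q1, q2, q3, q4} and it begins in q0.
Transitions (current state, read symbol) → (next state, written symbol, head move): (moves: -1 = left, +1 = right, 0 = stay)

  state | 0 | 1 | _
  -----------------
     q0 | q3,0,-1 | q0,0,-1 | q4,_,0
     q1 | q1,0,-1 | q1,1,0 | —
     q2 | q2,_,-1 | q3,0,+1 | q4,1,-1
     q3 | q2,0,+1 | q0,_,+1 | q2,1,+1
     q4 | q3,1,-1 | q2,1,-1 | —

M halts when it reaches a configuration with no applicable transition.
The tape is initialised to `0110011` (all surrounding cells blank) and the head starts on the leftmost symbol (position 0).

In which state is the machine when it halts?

q4

q0 | _[0]110011_   read 0 → write 0, move -1, go to q3
q3 | [_]0110011_   read _ → write 1, move +1, go to q2
q2 | 1[0]110011_   read 0 → write _, move -1, go to q2
q2 | [1]_110011_   read 1 → write 0, move +1, go to q3
q3 | 0[_]110011_   read _ → write 1, move +1, go to q2
q2 | 01[1]10011_   read 1 → write 0, move +1, go to q3
q3 | 010[1]0011_   read 1 → write _, move +1, go to q0
q0 | 010_[0]011_   read 0 → write 0, move -1, go to q3
q3 | 010[_]0011_   read _ → write 1, move +1, go to q2
q2 | 0101[0]011_   read 0 → write _, move -1, go to q2
q2 | 010[1]_011_   read 1 → write 0, move +1, go to q3
q3 | 0100[_]011_   read _ → write 1, move +1, go to q2
q2 | 01001[0]11_   read 0 → write _, move -1, go to q2
q2 | 0100[1]_11_   read 1 → write 0, move +1, go to q3
q3 | 01000[_]11_   read _ → write 1, move +1, go to q2
q2 | 010001[1]1_   read 1 → write 0, move +1, go to q3
q3 | 0100010[1]_   read 1 → write _, move +1, go to q0
q0 | 0100010_[_]   read _ → write _, move 0, go to q4
q4 | 0100010_[_]
No transition is defined for (q4, _); M halts in state q4.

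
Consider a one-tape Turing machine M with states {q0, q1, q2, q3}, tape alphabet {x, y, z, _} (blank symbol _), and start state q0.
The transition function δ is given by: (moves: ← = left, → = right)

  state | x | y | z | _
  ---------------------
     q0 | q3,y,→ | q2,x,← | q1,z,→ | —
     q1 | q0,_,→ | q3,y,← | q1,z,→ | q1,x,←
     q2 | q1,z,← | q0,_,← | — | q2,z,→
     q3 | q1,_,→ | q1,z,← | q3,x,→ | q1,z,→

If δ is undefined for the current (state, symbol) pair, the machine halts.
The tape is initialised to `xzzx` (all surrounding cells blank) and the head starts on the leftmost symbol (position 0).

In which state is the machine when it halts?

state=q0 head=0 tape=[x]zzx_____   (q0,x)→(q3,y,→)
state=q3 head=1 tape=y[z]zx_____   (q3,z)→(q3,x,→)
state=q3 head=2 tape=yx[z]x_____   (q3,z)→(q3,x,→)
state=q3 head=3 tape=yxx[x]_____   (q3,x)→(q1,_,→)
state=q1 head=4 tape=yxx_[_]____   (q1,_)→(q1,x,←)
state=q1 head=3 tape=yxx[_]x____   (q1,_)→(q1,x,←)
state=q1 head=2 tape=yx[x]xx____   (q1,x)→(q0,_,→)
state=q0 head=3 tape=yx_[x]x____   (q0,x)→(q3,y,→)
state=q3 head=4 tape=yx_y[x]____   (q3,x)→(q1,_,→)
state=q1 head=5 tape=yx_y_[_]___   (q1,_)→(q1,x,←)
state=q1 head=4 tape=yx_y[_]x___   (q1,_)→(q1,x,←)
state=q1 head=3 tape=yx_[y]xx___   (q1,y)→(q3,y,←)
state=q3 head=2 tape=yx[_]yxx___   (q3,_)→(q1,z,→)
state=q1 head=3 tape=yxz[y]xx___   (q1,y)→(q3,y,←)
state=q3 head=2 tape=yx[z]yxx___   (q3,z)→(q3,x,→)
state=q3 head=3 tape=yxx[y]xx___   (q3,y)→(q1,z,←)
state=q1 head=2 tape=yx[x]zxx___   (q1,x)→(q0,_,→)
state=q0 head=3 tape=yx_[z]xx___   (q0,z)→(q1,z,→)
state=q1 head=4 tape=yx_z[x]x___   (q1,x)→(q0,_,→)
state=q0 head=5 tape=yx_z_[x]___   (q0,x)→(q3,y,→)
state=q3 head=6 tape=yx_z_y[_]__   (q3,_)→(q1,z,→)
state=q1 head=7 tape=yx_z_yz[_]_   (q1,_)→(q1,x,←)
state=q1 head=6 tape=yx_z_y[z]x_   (q1,z)→(q1,z,→)
state=q1 head=7 tape=yx_z_yz[x]_   (q1,x)→(q0,_,→)
state=q0 head=8 tape=yx_z_yz_[_]
No transition is defined for (q0, _); M halts in state q0.

q0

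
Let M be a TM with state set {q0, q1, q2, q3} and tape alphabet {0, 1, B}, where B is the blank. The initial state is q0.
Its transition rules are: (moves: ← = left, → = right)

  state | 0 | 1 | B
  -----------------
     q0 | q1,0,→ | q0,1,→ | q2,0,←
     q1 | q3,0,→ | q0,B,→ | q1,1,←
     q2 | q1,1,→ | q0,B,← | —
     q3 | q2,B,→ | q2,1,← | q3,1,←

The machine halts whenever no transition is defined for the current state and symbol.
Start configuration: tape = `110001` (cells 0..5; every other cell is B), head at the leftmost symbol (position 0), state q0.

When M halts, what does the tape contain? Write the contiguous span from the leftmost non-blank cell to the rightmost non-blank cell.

q0 | [1]10001B   read 1 → write 1, move →, go to q0
q0 | 1[1]0001B   read 1 → write 1, move →, go to q0
q0 | 11[0]001B   read 0 → write 0, move →, go to q1
q1 | 110[0]01B   read 0 → write 0, move →, go to q3
q3 | 1100[0]1B   read 0 → write B, move →, go to q2
q2 | 1100B[1]B   read 1 → write B, move ←, go to q0
q0 | 1100[B]BB   read B → write 0, move ←, go to q2
q2 | 110[0]0BB   read 0 → write 1, move →, go to q1
q1 | 1101[0]BB   read 0 → write 0, move →, go to q3
q3 | 11010[B]B   read B → write 1, move ←, go to q3
q3 | 1101[0]1B   read 0 → write B, move →, go to q2
q2 | 1101B[1]B   read 1 → write B, move ←, go to q0
q0 | 1101[B]BB   read B → write 0, move ←, go to q2
q2 | 110[1]0BB   read 1 → write B, move ←, go to q0
q0 | 11[0]B0BB   read 0 → write 0, move →, go to q1
q1 | 110[B]0BB   read B → write 1, move ←, go to q1
q1 | 11[0]10BB   read 0 → write 0, move →, go to q3
q3 | 110[1]0BB   read 1 → write 1, move ←, go to q2
q2 | 11[0]10BB   read 0 → write 1, move →, go to q1
q1 | 111[1]0BB   read 1 → write B, move →, go to q0
q0 | 111B[0]BB   read 0 → write 0, move →, go to q1
q1 | 111B0[B]B   read B → write 1, move ←, go to q1
q1 | 111B[0]1B   read 0 → write 0, move →, go to q3
q3 | 111B0[1]B   read 1 → write 1, move ←, go to q2
q2 | 111B[0]1B   read 0 → write 1, move →, go to q1
q1 | 111B1[1]B   read 1 → write B, move →, go to q0
q0 | 111B1B[B]   read B → write 0, move ←, go to q2
q2 | 111B1[B]0
The non-blank tape span at halt is 111B1B0.

111B1B0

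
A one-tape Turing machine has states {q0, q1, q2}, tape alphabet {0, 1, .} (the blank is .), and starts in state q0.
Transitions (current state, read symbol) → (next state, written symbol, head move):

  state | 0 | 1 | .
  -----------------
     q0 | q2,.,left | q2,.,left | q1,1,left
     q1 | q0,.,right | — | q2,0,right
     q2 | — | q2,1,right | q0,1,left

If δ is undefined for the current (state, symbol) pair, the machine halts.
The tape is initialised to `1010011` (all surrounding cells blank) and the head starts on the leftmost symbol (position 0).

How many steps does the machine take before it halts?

11

q0 | ...[1]010011   read 1 → write ., move left, go to q2
q2 | ..[.].010011   read . → write 1, move left, go to q0
q0 | .[.]1.010011   read . → write 1, move left, go to q1
q1 | [.]11.010011   read . → write 0, move right, go to q2
q2 | 0[1]1.010011   read 1 → write 1, move right, go to q2
q2 | 01[1].010011   read 1 → write 1, move right, go to q2
q2 | 011[.]010011   read . → write 1, move left, go to q0
q0 | 01[1]1010011   read 1 → write ., move left, go to q2
q2 | 0[1].1010011   read 1 → write 1, move right, go to q2
q2 | 01[.]1010011   read . → write 1, move left, go to q0
q0 | 0[1]11010011   read 1 → write ., move left, go to q2
q2 | [0].11010011
M halts after 11 transitions.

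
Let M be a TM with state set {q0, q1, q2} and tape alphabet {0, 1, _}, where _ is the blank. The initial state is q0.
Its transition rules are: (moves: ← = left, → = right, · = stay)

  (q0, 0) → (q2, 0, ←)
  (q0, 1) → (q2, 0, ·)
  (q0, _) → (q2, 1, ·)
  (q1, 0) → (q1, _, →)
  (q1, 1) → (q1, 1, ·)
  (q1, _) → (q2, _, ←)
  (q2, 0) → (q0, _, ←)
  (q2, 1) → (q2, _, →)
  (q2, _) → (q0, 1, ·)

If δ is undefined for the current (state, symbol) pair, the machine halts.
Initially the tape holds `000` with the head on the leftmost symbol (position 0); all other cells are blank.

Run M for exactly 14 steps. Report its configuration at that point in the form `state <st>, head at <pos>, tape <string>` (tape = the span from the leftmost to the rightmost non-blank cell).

state=q0 head=0 tape=__[0]00   (q0,0)→(q2,0,←)
state=q2 head=-1 tape=_[_]000   (q2,_)→(q0,1,·)
state=q0 head=-1 tape=_[1]000   (q0,1)→(q2,0,·)
state=q2 head=-1 tape=_[0]000   (q2,0)→(q0,_,←)
state=q0 head=-2 tape=[_]_000   (q0,_)→(q2,1,·)
state=q2 head=-2 tape=[1]_000   (q2,1)→(q2,_,→)
state=q2 head=-1 tape=_[_]000   (q2,_)→(q0,1,·)
state=q0 head=-1 tape=_[1]000   (q0,1)→(q2,0,·)
state=q2 head=-1 tape=_[0]000   (q2,0)→(q0,_,←)
state=q0 head=-2 tape=[_]_000   (q0,_)→(q2,1,·)
state=q2 head=-2 tape=[1]_000   (q2,1)→(q2,_,→)
state=q2 head=-1 tape=_[_]000   (q2,_)→(q0,1,·)
state=q0 head=-1 tape=_[1]000   (q0,1)→(q2,0,·)
state=q2 head=-1 tape=_[0]000   (q2,0)→(q0,_,←)
state=q0 head=-2 tape=[_]_000
After 14 steps: state q0, head at -2, tape 000.

state q0, head at -2, tape 000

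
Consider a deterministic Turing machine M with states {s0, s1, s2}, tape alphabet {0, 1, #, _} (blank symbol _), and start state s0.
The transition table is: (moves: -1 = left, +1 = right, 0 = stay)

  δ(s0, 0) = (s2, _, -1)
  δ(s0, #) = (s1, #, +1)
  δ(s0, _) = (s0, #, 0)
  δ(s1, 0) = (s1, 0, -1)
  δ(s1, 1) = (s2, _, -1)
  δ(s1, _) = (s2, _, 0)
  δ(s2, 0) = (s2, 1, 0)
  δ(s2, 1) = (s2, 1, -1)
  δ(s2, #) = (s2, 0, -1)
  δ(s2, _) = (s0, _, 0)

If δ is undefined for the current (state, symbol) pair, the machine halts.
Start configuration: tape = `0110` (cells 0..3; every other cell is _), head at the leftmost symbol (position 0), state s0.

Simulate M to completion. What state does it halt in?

s1

state=s0 head=0 tape=__[0]110   (s0,0)→(s2,_,-1)
state=s2 head=-1 tape=_[_]_110   (s2,_)→(s0,_,0)
state=s0 head=-1 tape=_[_]_110   (s0,_)→(s0,#,0)
state=s0 head=-1 tape=_[#]_110   (s0,#)→(s1,#,+1)
state=s1 head=0 tape=_#[_]110   (s1,_)→(s2,_,0)
state=s2 head=0 tape=_#[_]110   (s2,_)→(s0,_,0)
state=s0 head=0 tape=_#[_]110   (s0,_)→(s0,#,0)
state=s0 head=0 tape=_#[#]110   (s0,#)→(s1,#,+1)
state=s1 head=1 tape=_##[1]10   (s1,1)→(s2,_,-1)
state=s2 head=0 tape=_#[#]_10   (s2,#)→(s2,0,-1)
state=s2 head=-1 tape=_[#]0_10   (s2,#)→(s2,0,-1)
state=s2 head=-2 tape=[_]00_10   (s2,_)→(s0,_,0)
state=s0 head=-2 tape=[_]00_10   (s0,_)→(s0,#,0)
state=s0 head=-2 tape=[#]00_10   (s0,#)→(s1,#,+1)
state=s1 head=-1 tape=#[0]0_10   (s1,0)→(s1,0,-1)
state=s1 head=-2 tape=[#]00_10
No transition is defined for (s1, #); M halts in state s1.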